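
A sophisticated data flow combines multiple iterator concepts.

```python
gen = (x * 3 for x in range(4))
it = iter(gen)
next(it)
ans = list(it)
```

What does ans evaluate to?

Step 1: Generator produces [0, 3, 6, 9].
Step 2: next(it) consumes first element (0).
Step 3: list(it) collects remaining: [3, 6, 9].
Therefore ans = [3, 6, 9].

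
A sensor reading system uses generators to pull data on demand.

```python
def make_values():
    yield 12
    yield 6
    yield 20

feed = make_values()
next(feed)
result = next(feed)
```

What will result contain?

Step 1: make_values() creates a generator.
Step 2: next(feed) yields 12 (consumed and discarded).
Step 3: next(feed) yields 6, assigned to result.
Therefore result = 6.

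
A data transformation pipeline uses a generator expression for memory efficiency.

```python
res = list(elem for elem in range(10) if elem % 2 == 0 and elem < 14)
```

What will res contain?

Step 1: Filter range(10) where elem % 2 == 0 and elem < 14:
  elem=0: both conditions met, included
  elem=1: excluded (1 % 2 != 0)
  elem=2: both conditions met, included
  elem=3: excluded (3 % 2 != 0)
  elem=4: both conditions met, included
  elem=5: excluded (5 % 2 != 0)
  elem=6: both conditions met, included
  elem=7: excluded (7 % 2 != 0)
  elem=8: both conditions met, included
  elem=9: excluded (9 % 2 != 0)
Therefore res = [0, 2, 4, 6, 8].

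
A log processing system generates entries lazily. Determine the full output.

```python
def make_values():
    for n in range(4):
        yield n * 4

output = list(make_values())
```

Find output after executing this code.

Step 1: For each n in range(4), yield n * 4:
  n=0: yield 0 * 4 = 0
  n=1: yield 1 * 4 = 4
  n=2: yield 2 * 4 = 8
  n=3: yield 3 * 4 = 12
Therefore output = [0, 4, 8, 12].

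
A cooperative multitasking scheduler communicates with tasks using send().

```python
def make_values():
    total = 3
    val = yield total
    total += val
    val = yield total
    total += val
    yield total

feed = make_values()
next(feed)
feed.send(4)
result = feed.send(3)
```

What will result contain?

Step 1: next() -> yield total=3.
Step 2: send(4) -> val=4, total = 3+4 = 7, yield 7.
Step 3: send(3) -> val=3, total = 7+3 = 10, yield 10.
Therefore result = 10.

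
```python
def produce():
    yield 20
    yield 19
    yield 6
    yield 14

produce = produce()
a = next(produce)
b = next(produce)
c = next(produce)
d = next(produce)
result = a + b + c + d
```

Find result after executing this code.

Step 1: Create generator and consume all values:
  a = next(produce) = 20
  b = next(produce) = 19
  c = next(produce) = 6
  d = next(produce) = 14
Step 2: result = 20 + 19 + 6 + 14 = 59.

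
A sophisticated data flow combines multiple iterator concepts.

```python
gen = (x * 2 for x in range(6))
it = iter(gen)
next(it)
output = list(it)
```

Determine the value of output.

Step 1: Generator produces [0, 2, 4, 6, 8, 10].
Step 2: next(it) consumes first element (0).
Step 3: list(it) collects remaining: [2, 4, 6, 8, 10].
Therefore output = [2, 4, 6, 8, 10].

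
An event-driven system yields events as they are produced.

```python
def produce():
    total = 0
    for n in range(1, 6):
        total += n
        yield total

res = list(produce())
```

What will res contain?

Step 1: Generator accumulates running sum:
  n=1: total = 1, yield 1
  n=2: total = 3, yield 3
  n=3: total = 6, yield 6
  n=4: total = 10, yield 10
  n=5: total = 15, yield 15
Therefore res = [1, 3, 6, 10, 15].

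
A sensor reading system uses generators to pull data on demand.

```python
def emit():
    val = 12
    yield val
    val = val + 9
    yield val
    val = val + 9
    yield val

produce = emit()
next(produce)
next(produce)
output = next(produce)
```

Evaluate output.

Step 1: Trace through generator execution:
  Yield 1: val starts at 12, yield 12
  Yield 2: val = 12 + 9 = 21, yield 21
  Yield 3: val = 21 + 9 = 30, yield 30
Step 2: First next() gets 12, second next() gets the second value, third next() yields 30.
Therefore output = 30.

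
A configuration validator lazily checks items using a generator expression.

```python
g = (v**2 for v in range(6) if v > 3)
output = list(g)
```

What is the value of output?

Step 1: For range(6), keep v > 3, then square:
  v=0: 0 <= 3, excluded
  v=1: 1 <= 3, excluded
  v=2: 2 <= 3, excluded
  v=3: 3 <= 3, excluded
  v=4: 4 > 3, yield 4**2 = 16
  v=5: 5 > 3, yield 5**2 = 25
Therefore output = [16, 25].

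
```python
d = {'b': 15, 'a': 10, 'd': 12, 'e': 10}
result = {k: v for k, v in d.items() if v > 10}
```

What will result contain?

Step 1: Filter items where value > 10:
  'b': 15 > 10: kept
  'a': 10 <= 10: removed
  'd': 12 > 10: kept
  'e': 10 <= 10: removed
Therefore result = {'b': 15, 'd': 12}.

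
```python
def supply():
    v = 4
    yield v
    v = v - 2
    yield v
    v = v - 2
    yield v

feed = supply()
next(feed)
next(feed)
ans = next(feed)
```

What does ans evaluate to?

Step 1: Trace through generator execution:
  Yield 1: v starts at 4, yield 4
  Yield 2: v = 4 - 2 = 2, yield 2
  Yield 3: v = 2 - 2 = 0, yield 0
Step 2: First next() gets 4, second next() gets the second value, third next() yields 0.
Therefore ans = 0.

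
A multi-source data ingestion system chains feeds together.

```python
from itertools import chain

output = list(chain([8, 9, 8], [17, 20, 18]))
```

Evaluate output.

Step 1: chain() concatenates iterables: [8, 9, 8] + [17, 20, 18].
Therefore output = [8, 9, 8, 17, 20, 18].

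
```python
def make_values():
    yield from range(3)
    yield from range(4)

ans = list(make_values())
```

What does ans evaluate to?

Step 1: Trace yields in order:
  yield 0
  yield 1
  yield 2
  yield 0
  yield 1
  yield 2
  yield 3
Therefore ans = [0, 1, 2, 0, 1, 2, 3].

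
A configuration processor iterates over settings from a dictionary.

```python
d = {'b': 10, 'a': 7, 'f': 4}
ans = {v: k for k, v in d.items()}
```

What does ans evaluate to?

Step 1: Invert dict (swap keys and values):
  'b': 10 -> 10: 'b'
  'a': 7 -> 7: 'a'
  'f': 4 -> 4: 'f'
Therefore ans = {10: 'b', 7: 'a', 4: 'f'}.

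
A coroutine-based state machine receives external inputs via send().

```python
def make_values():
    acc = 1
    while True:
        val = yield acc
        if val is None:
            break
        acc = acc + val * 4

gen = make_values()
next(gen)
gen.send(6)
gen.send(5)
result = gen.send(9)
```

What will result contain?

Step 1: next() -> yield acc=1.
Step 2: send(6) -> val=6, acc = 1 + 6*4 = 25, yield 25.
Step 3: send(5) -> val=5, acc = 25 + 5*4 = 45, yield 45.
Step 4: send(9) -> val=9, acc = 45 + 9*4 = 81, yield 81.
Therefore result = 81.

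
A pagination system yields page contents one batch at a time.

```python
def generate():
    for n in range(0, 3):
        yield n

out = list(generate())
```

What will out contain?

Step 1: The generator yields each value from range(0, 3).
Step 2: list() consumes all yields: [0, 1, 2].
Therefore out = [0, 1, 2].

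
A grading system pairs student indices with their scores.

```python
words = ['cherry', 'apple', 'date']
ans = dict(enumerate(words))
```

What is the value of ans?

Step 1: enumerate pairs indices with words:
  0 -> 'cherry'
  1 -> 'apple'
  2 -> 'date'
Therefore ans = {0: 'cherry', 1: 'apple', 2: 'date'}.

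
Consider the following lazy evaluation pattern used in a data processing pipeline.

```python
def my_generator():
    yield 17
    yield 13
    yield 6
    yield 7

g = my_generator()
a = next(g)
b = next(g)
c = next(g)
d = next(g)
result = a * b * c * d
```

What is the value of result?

Step 1: Create generator and consume all values:
  a = next(g) = 17
  b = next(g) = 13
  c = next(g) = 6
  d = next(g) = 7
Step 2: result = 17 * 13 * 6 * 7 = 9282.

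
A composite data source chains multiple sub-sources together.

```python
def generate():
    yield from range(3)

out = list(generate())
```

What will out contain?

Step 1: yield from delegates to the iterable, yielding each element.
Step 2: Collected values: [0, 1, 2].
Therefore out = [0, 1, 2].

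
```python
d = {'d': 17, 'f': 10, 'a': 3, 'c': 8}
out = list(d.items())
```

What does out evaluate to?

Step 1: d.items() returns (key, value) pairs in insertion order.
Therefore out = [('d', 17), ('f', 10), ('a', 3), ('c', 8)].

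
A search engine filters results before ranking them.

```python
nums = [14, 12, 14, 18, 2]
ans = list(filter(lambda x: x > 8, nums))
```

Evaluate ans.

Step 1: Filter elements > 8:
  14: kept
  12: kept
  14: kept
  18: kept
  2: removed
Therefore ans = [14, 12, 14, 18].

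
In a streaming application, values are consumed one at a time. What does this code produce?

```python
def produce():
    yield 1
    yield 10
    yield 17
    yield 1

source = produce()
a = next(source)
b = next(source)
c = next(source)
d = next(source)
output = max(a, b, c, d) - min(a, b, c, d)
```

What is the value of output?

Step 1: Create generator and consume all values:
  a = next(source) = 1
  b = next(source) = 10
  c = next(source) = 17
  d = next(source) = 1
Step 2: max = 17, min = 1, output = 17 - 1 = 16.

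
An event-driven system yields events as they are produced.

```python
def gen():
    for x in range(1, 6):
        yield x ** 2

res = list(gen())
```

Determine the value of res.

Step 1: For each x in range(1, 6), yield x**2:
  x=1: yield 1**2 = 1
  x=2: yield 2**2 = 4
  x=3: yield 3**2 = 9
  x=4: yield 4**2 = 16
  x=5: yield 5**2 = 25
Therefore res = [1, 4, 9, 16, 25].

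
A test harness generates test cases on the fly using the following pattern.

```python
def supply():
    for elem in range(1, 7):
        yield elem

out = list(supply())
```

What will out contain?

Step 1: The generator yields each value from range(1, 7).
Step 2: list() consumes all yields: [1, 2, 3, 4, 5, 6].
Therefore out = [1, 2, 3, 4, 5, 6].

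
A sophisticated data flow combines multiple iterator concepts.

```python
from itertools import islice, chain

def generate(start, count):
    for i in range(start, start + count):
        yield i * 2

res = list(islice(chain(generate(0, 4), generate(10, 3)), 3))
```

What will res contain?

Step 1: generate(0, 4) yields [0, 2, 4, 6].
Step 2: generate(10, 3) yields [20, 22, 24].
Step 3: chain concatenates: [0, 2, 4, 6, 20, 22, 24].
Step 4: islice takes first 3: [0, 2, 4].
Therefore res = [0, 2, 4].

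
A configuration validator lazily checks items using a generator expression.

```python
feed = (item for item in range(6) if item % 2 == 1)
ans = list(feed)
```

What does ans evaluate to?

Step 1: Filter range(6) keeping only odd values:
  item=0: even, excluded
  item=1: odd, included
  item=2: even, excluded
  item=3: odd, included
  item=4: even, excluded
  item=5: odd, included
Therefore ans = [1, 3, 5].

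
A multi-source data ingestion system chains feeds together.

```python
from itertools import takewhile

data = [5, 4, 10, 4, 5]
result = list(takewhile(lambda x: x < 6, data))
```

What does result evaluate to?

Step 1: takewhile stops at first element >= 6:
  5 < 6: take
  4 < 6: take
  10 >= 6: stop
Therefore result = [5, 4].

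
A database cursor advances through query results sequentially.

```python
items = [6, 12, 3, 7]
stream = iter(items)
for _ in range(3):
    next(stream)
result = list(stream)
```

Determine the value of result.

Step 1: Create iterator over [6, 12, 3, 7].
Step 2: Advance 3 positions (consuming [6, 12, 3]).
Step 3: list() collects remaining elements: [7].
Therefore result = [7].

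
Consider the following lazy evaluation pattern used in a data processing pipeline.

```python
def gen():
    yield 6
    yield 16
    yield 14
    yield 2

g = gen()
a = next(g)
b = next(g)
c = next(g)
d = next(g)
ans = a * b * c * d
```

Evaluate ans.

Step 1: Create generator and consume all values:
  a = next(g) = 6
  b = next(g) = 16
  c = next(g) = 14
  d = next(g) = 2
Step 2: ans = 6 * 16 * 14 * 2 = 2688.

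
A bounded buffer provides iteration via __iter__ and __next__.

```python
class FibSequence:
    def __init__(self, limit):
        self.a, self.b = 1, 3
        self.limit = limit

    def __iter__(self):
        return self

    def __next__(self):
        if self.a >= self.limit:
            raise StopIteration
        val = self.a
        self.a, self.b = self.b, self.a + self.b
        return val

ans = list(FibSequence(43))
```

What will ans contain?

Step 1: Fibonacci-like sequence (a=1, b=3) until >= 43:
  Yield 1, then a,b = 3,4
  Yield 3, then a,b = 4,7
  Yield 4, then a,b = 7,11
  Yield 7, then a,b = 11,18
  Yield 11, then a,b = 18,29
  Yield 18, then a,b = 29,47
  Yield 29, then a,b = 47,76
Step 2: 47 >= 43, stop.
Therefore ans = [1, 3, 4, 7, 11, 18, 29].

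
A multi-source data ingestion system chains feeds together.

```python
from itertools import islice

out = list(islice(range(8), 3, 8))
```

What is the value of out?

Step 1: islice(range(8), 3, 8) takes elements at indices [3, 8).
Step 2: Elements: [3, 4, 5, 6, 7].
Therefore out = [3, 4, 5, 6, 7].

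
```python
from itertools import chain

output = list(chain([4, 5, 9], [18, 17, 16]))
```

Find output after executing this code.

Step 1: chain() concatenates iterables: [4, 5, 9] + [18, 17, 16].
Therefore output = [4, 5, 9, 18, 17, 16].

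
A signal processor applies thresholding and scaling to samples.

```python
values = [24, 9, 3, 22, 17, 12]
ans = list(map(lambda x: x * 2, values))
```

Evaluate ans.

Step 1: Apply lambda x: x * 2 to each element:
  24 -> 48
  9 -> 18
  3 -> 6
  22 -> 44
  17 -> 34
  12 -> 24
Therefore ans = [48, 18, 6, 44, 34, 24].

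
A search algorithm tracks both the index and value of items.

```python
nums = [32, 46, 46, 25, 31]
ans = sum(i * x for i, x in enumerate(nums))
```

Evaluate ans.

Step 1: Compute i * x for each (i, x) in enumerate([32, 46, 46, 25, 31]):
  i=0, x=32: 0*32 = 0
  i=1, x=46: 1*46 = 46
  i=2, x=46: 2*46 = 92
  i=3, x=25: 3*25 = 75
  i=4, x=31: 4*31 = 124
Step 2: sum = 0 + 46 + 92 + 75 + 124 = 337.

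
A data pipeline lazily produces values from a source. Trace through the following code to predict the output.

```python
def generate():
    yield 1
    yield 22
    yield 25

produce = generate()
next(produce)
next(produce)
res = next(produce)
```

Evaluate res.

Step 1: generate() creates a generator.
Step 2: next(produce) yields 1 (consumed and discarded).
Step 3: next(produce) yields 22 (consumed and discarded).
Step 4: next(produce) yields 25, assigned to res.
Therefore res = 25.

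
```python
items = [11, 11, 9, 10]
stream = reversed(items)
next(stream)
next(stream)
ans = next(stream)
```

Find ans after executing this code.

Step 1: reversed([11, 11, 9, 10]) gives iterator: [10, 9, 11, 11].
Step 2: First next() = 10, second next() = 9.
Step 3: Third next() = 11.
Therefore ans = 11.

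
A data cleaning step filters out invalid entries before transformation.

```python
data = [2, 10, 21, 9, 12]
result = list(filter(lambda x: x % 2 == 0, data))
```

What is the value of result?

Step 1: Filter elements divisible by 2:
  2 % 2 = 0: kept
  10 % 2 = 0: kept
  21 % 2 = 1: removed
  9 % 2 = 1: removed
  12 % 2 = 0: kept
Therefore result = [2, 10, 12].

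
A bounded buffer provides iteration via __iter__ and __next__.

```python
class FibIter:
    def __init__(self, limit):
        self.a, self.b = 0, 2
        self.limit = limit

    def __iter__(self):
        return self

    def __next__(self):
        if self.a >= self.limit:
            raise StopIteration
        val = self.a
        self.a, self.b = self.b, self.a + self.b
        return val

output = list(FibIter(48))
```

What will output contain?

Step 1: Fibonacci-like sequence (a=0, b=2) until >= 48:
  Yield 0, then a,b = 2,2
  Yield 2, then a,b = 2,4
  Yield 2, then a,b = 4,6
  Yield 4, then a,b = 6,10
  Yield 6, then a,b = 10,16
  Yield 10, then a,b = 16,26
  Yield 16, then a,b = 26,42
  Yield 26, then a,b = 42,68
  Yield 42, then a,b = 68,110
Step 2: 68 >= 48, stop.
Therefore output = [0, 2, 2, 4, 6, 10, 16, 26, 42].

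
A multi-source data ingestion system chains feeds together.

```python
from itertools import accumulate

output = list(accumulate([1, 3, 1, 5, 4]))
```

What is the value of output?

Step 1: accumulate computes running sums:
  + 1 = 1
  + 3 = 4
  + 1 = 5
  + 5 = 10
  + 4 = 14
Therefore output = [1, 4, 5, 10, 14].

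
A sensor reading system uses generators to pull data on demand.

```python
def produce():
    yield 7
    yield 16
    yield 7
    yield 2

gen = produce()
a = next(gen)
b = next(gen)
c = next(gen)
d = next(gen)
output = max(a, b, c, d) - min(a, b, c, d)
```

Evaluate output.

Step 1: Create generator and consume all values:
  a = next(gen) = 7
  b = next(gen) = 16
  c = next(gen) = 7
  d = next(gen) = 2
Step 2: max = 16, min = 2, output = 16 - 2 = 14.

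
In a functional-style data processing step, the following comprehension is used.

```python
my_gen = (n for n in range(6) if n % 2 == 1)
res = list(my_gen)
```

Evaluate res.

Step 1: Filter range(6) keeping only odd values:
  n=0: even, excluded
  n=1: odd, included
  n=2: even, excluded
  n=3: odd, included
  n=4: even, excluded
  n=5: odd, included
Therefore res = [1, 3, 5].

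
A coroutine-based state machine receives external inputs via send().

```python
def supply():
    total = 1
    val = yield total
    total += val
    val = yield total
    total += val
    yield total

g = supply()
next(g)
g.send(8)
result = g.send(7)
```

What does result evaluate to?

Step 1: next() -> yield total=1.
Step 2: send(8) -> val=8, total = 1+8 = 9, yield 9.
Step 3: send(7) -> val=7, total = 9+7 = 16, yield 16.
Therefore result = 16.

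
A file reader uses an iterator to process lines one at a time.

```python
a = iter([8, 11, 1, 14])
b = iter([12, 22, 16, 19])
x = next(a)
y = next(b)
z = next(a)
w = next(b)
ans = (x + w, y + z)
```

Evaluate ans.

Step 1: a iterates [8, 11, 1, 14], b iterates [12, 22, 16, 19].
Step 2: x = next(a) = 8, y = next(b) = 12.
Step 3: z = next(a) = 11, w = next(b) = 22.
Step 4: ans = (8 + 22, 12 + 11) = (30, 23).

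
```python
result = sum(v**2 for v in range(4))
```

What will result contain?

Step 1: Compute v**2 for each v in range(4):
  v=0: 0**2 = 0
  v=1: 1**2 = 1
  v=2: 2**2 = 4
  v=3: 3**2 = 9
Step 2: sum = 0 + 1 + 4 + 9 = 14.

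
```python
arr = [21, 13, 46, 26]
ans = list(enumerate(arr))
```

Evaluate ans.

Step 1: enumerate pairs each element with its index:
  (0, 21)
  (1, 13)
  (2, 46)
  (3, 26)
Therefore ans = [(0, 21), (1, 13), (2, 46), (3, 26)].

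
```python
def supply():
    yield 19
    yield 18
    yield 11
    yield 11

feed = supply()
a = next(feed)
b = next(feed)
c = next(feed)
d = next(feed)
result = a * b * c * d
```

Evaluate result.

Step 1: Create generator and consume all values:
  a = next(feed) = 19
  b = next(feed) = 18
  c = next(feed) = 11
  d = next(feed) = 11
Step 2: result = 19 * 18 * 11 * 11 = 41382.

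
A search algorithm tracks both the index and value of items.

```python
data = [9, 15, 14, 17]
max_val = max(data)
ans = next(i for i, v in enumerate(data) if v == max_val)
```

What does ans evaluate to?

Step 1: max([9, 15, 14, 17]) = 17.
Step 2: Find first index where value == 17:
  Index 0: 9 != 17
  Index 1: 15 != 17
  Index 2: 14 != 17
  Index 3: 17 == 17, found!
Therefore ans = 3.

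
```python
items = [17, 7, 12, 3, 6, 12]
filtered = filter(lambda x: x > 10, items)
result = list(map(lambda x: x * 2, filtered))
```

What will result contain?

Step 1: Filter items for elements > 10:
  17: kept
  7: removed
  12: kept
  3: removed
  6: removed
  12: kept
Step 2: Map x * 2 on filtered [17, 12, 12]:
  17 -> 34
  12 -> 24
  12 -> 24
Therefore result = [34, 24, 24].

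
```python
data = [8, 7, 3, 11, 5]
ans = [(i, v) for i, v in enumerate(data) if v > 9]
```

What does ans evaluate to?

Step 1: Filter enumerate([8, 7, 3, 11, 5]) keeping v > 9:
  (0, 8): 8 <= 9, excluded
  (1, 7): 7 <= 9, excluded
  (2, 3): 3 <= 9, excluded
  (3, 11): 11 > 9, included
  (4, 5): 5 <= 9, excluded
Therefore ans = [(3, 11)].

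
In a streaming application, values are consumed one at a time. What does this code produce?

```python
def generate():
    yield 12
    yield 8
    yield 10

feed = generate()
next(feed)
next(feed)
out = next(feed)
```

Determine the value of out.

Step 1: generate() creates a generator.
Step 2: next(feed) yields 12 (consumed and discarded).
Step 3: next(feed) yields 8 (consumed and discarded).
Step 4: next(feed) yields 10, assigned to out.
Therefore out = 10.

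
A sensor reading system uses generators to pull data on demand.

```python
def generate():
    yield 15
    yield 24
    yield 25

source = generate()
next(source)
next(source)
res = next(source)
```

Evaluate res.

Step 1: generate() creates a generator.
Step 2: next(source) yields 15 (consumed and discarded).
Step 3: next(source) yields 24 (consumed and discarded).
Step 4: next(source) yields 25, assigned to res.
Therefore res = 25.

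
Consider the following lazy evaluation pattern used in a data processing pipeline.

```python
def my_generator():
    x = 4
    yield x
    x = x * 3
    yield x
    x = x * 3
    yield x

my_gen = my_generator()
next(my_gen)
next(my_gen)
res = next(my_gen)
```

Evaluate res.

Step 1: Trace through generator execution:
  Yield 1: x starts at 4, yield 4
  Yield 2: x = 4 * 3 = 12, yield 12
  Yield 3: x = 12 * 3 = 36, yield 36
Step 2: First next() gets 4, second next() gets the second value, third next() yields 36.
Therefore res = 36.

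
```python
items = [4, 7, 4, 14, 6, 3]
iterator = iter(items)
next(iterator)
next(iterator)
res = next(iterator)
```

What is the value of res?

Step 1: Create iterator over [4, 7, 4, 14, 6, 3].
Step 2: next() consumes 4.
Step 3: next() consumes 7.
Step 4: next() returns 4.
Therefore res = 4.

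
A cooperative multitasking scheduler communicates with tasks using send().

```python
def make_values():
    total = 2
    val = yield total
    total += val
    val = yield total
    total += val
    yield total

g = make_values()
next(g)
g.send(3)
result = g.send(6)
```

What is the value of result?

Step 1: next() -> yield total=2.
Step 2: send(3) -> val=3, total = 2+3 = 5, yield 5.
Step 3: send(6) -> val=6, total = 5+6 = 11, yield 11.
Therefore result = 11.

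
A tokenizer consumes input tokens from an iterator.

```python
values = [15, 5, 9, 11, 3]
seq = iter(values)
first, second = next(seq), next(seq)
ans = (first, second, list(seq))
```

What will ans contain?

Step 1: Create iterator over [15, 5, 9, 11, 3].
Step 2: first = 15, second = 5.
Step 3: Remaining elements: [9, 11, 3].
Therefore ans = (15, 5, [9, 11, 3]).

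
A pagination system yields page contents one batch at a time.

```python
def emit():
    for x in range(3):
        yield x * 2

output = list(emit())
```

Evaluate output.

Step 1: For each x in range(3), yield x * 2:
  x=0: yield 0 * 2 = 0
  x=1: yield 1 * 2 = 2
  x=2: yield 2 * 2 = 4
Therefore output = [0, 2, 4].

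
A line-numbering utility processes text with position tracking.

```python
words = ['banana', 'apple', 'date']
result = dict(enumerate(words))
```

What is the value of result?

Step 1: enumerate pairs indices with words:
  0 -> 'banana'
  1 -> 'apple'
  2 -> 'date'
Therefore result = {0: 'banana', 1: 'apple', 2: 'date'}.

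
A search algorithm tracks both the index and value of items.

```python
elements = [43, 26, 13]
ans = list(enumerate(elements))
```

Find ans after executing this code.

Step 1: enumerate pairs each element with its index:
  (0, 43)
  (1, 26)
  (2, 13)
Therefore ans = [(0, 43), (1, 26), (2, 13)].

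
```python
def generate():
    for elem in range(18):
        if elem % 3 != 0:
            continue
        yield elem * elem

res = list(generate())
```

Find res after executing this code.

Step 1: Only yield elem**2 when elem is divisible by 3:
  elem=0: 0 % 3 == 0, yield 0**2 = 0
  elem=3: 3 % 3 == 0, yield 3**2 = 9
  elem=6: 6 % 3 == 0, yield 6**2 = 36
  elem=9: 9 % 3 == 0, yield 9**2 = 81
  elem=12: 12 % 3 == 0, yield 12**2 = 144
  elem=15: 15 % 3 == 0, yield 15**2 = 225
Therefore res = [0, 9, 36, 81, 144, 225].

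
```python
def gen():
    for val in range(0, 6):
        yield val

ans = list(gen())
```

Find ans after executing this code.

Step 1: The generator yields each value from range(0, 6).
Step 2: list() consumes all yields: [0, 1, 2, 3, 4, 5].
Therefore ans = [0, 1, 2, 3, 4, 5].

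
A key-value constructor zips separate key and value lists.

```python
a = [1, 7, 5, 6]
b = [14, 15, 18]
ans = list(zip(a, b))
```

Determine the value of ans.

Step 1: zip stops at shortest (len(a)=4, len(b)=3):
  Index 0: (1, 14)
  Index 1: (7, 15)
  Index 2: (5, 18)
Step 2: Last element of a (6) has no pair, dropped.
Therefore ans = [(1, 14), (7, 15), (5, 18)].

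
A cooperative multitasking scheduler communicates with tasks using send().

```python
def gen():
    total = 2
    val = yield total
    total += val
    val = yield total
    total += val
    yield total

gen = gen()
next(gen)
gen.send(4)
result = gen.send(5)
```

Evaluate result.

Step 1: next() -> yield total=2.
Step 2: send(4) -> val=4, total = 2+4 = 6, yield 6.
Step 3: send(5) -> val=5, total = 6+5 = 11, yield 11.
Therefore result = 11.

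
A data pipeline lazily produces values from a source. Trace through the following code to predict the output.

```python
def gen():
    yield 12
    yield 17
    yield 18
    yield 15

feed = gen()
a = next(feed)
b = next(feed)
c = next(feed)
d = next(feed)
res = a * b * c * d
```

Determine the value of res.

Step 1: Create generator and consume all values:
  a = next(feed) = 12
  b = next(feed) = 17
  c = next(feed) = 18
  d = next(feed) = 15
Step 2: res = 12 * 17 * 18 * 15 = 55080.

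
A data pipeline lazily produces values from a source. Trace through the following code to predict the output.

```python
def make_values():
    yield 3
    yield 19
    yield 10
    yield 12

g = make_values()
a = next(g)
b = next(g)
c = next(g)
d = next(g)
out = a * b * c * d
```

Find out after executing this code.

Step 1: Create generator and consume all values:
  a = next(g) = 3
  b = next(g) = 19
  c = next(g) = 10
  d = next(g) = 12
Step 2: out = 3 * 19 * 10 * 12 = 6840.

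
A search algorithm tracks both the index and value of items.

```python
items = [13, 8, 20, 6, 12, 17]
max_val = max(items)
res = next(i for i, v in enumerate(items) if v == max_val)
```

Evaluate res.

Step 1: max([13, 8, 20, 6, 12, 17]) = 20.
Step 2: Find first index where value == 20:
  Index 0: 13 != 20
  Index 1: 8 != 20
  Index 2: 20 == 20, found!
Therefore res = 2.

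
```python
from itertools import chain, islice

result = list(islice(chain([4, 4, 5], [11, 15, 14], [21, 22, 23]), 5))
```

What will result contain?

Step 1: chain([4, 4, 5], [11, 15, 14], [21, 22, 23]) = [4, 4, 5, 11, 15, 14, 21, 22, 23].
Step 2: islice takes first 5 elements: [4, 4, 5, 11, 15].
Therefore result = [4, 4, 5, 11, 15].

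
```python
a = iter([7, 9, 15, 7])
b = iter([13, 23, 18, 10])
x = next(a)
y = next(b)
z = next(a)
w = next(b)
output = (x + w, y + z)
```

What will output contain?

Step 1: a iterates [7, 9, 15, 7], b iterates [13, 23, 18, 10].
Step 2: x = next(a) = 7, y = next(b) = 13.
Step 3: z = next(a) = 9, w = next(b) = 23.
Step 4: output = (7 + 23, 13 + 9) = (30, 22).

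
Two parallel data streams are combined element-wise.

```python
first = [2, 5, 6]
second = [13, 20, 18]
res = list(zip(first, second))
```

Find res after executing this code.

Step 1: zip pairs elements at same index:
  Index 0: (2, 13)
  Index 1: (5, 20)
  Index 2: (6, 18)
Therefore res = [(2, 13), (5, 20), (6, 18)].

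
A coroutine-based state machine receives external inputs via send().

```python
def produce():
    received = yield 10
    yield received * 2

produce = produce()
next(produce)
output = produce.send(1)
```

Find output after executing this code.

Step 1: next(produce) advances to first yield, producing 10.
Step 2: send(1) resumes, received = 1.
Step 3: yield received * 2 = 1 * 2 = 2.
Therefore output = 2.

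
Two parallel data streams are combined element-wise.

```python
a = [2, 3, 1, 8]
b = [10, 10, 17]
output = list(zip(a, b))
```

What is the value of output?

Step 1: zip stops at shortest (len(a)=4, len(b)=3):
  Index 0: (2, 10)
  Index 1: (3, 10)
  Index 2: (1, 17)
Step 2: Last element of a (8) has no pair, dropped.
Therefore output = [(2, 10), (3, 10), (1, 17)].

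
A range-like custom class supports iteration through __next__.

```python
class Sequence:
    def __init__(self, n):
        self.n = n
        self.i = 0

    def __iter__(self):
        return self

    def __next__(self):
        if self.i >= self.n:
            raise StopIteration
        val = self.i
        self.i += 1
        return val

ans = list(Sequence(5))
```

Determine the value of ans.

Step 1: Sequence(5) creates an iterator counting 0 to 4.
Step 2: list() consumes all values: [0, 1, 2, 3, 4].
Therefore ans = [0, 1, 2, 3, 4].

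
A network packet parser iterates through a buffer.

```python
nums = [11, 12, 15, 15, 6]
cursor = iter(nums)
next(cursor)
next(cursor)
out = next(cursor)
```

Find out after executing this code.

Step 1: Create iterator over [11, 12, 15, 15, 6].
Step 2: next() consumes 11.
Step 3: next() consumes 12.
Step 4: next() returns 15.
Therefore out = 15.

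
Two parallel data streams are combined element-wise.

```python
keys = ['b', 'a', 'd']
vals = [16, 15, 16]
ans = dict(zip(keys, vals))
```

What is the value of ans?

Step 1: zip pairs keys with values:
  'b' -> 16
  'a' -> 15
  'd' -> 16
Therefore ans = {'b': 16, 'a': 15, 'd': 16}.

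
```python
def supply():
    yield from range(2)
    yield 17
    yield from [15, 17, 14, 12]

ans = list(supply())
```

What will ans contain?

Step 1: Trace yields in order:
  yield 0
  yield 1
  yield 17
  yield 15
  yield 17
  yield 14
  yield 12
Therefore ans = [0, 1, 17, 15, 17, 14, 12].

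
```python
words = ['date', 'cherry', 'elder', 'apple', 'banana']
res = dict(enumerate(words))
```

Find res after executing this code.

Step 1: enumerate pairs indices with words:
  0 -> 'date'
  1 -> 'cherry'
  2 -> 'elder'
  3 -> 'apple'
  4 -> 'banana'
Therefore res = {0: 'date', 1: 'cherry', 2: 'elder', 3: 'apple', 4: 'banana'}.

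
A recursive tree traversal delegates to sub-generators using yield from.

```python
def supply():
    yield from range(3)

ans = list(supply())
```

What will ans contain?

Step 1: yield from delegates to the iterable, yielding each element.
Step 2: Collected values: [0, 1, 2].
Therefore ans = [0, 1, 2].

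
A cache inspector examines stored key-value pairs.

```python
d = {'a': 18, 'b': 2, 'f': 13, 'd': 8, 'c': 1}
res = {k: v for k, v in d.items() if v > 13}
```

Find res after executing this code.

Step 1: Filter items where value > 13:
  'a': 18 > 13: kept
  'b': 2 <= 13: removed
  'f': 13 <= 13: removed
  'd': 8 <= 13: removed
  'c': 1 <= 13: removed
Therefore res = {'a': 18}.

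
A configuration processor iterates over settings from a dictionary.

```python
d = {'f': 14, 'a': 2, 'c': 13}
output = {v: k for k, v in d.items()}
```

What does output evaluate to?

Step 1: Invert dict (swap keys and values):
  'f': 14 -> 14: 'f'
  'a': 2 -> 2: 'a'
  'c': 13 -> 13: 'c'
Therefore output = {14: 'f', 2: 'a', 13: 'c'}.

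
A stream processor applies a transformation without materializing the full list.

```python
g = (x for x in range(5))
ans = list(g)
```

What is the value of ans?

Step 1: Generator expression iterates range(5): [0, 1, 2, 3, 4].
Step 2: list() collects all values.
Therefore ans = [0, 1, 2, 3, 4].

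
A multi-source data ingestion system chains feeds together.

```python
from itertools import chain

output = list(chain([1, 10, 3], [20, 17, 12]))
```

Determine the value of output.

Step 1: chain() concatenates iterables: [1, 10, 3] + [20, 17, 12].
Therefore output = [1, 10, 3, 20, 17, 12].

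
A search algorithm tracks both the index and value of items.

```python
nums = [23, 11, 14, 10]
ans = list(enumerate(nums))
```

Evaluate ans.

Step 1: enumerate pairs each element with its index:
  (0, 23)
  (1, 11)
  (2, 14)
  (3, 10)
Therefore ans = [(0, 23), (1, 11), (2, 14), (3, 10)].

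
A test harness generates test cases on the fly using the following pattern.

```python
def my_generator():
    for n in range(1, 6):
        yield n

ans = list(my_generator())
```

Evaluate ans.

Step 1: The generator yields each value from range(1, 6).
Step 2: list() consumes all yields: [1, 2, 3, 4, 5].
Therefore ans = [1, 2, 3, 4, 5].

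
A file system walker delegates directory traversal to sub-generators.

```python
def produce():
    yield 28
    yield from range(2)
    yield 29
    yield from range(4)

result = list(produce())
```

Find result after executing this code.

Step 1: Trace yields in order:
  yield 28
  yield 0
  yield 1
  yield 29
  yield 0
  yield 1
  yield 2
  yield 3
Therefore result = [28, 0, 1, 29, 0, 1, 2, 3].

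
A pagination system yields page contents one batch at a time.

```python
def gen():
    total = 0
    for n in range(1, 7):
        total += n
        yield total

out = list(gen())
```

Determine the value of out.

Step 1: Generator accumulates running sum:
  n=1: total = 1, yield 1
  n=2: total = 3, yield 3
  n=3: total = 6, yield 6
  n=4: total = 10, yield 10
  n=5: total = 15, yield 15
  n=6: total = 21, yield 21
Therefore out = [1, 3, 6, 10, 15, 21].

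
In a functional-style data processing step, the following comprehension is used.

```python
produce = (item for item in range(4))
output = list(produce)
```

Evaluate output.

Step 1: Generator expression iterates range(4): [0, 1, 2, 3].
Step 2: list() collects all values.
Therefore output = [0, 1, 2, 3].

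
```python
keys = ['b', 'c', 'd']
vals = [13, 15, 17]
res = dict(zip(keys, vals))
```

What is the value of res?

Step 1: zip pairs keys with values:
  'b' -> 13
  'c' -> 15
  'd' -> 17
Therefore res = {'b': 13, 'c': 15, 'd': 17}.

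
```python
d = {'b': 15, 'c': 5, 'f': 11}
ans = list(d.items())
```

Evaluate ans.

Step 1: d.items() returns (key, value) pairs in insertion order.
Therefore ans = [('b', 15), ('c', 5), ('f', 11)].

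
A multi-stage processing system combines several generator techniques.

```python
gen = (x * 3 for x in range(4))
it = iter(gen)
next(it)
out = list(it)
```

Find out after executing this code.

Step 1: Generator produces [0, 3, 6, 9].
Step 2: next(it) consumes first element (0).
Step 3: list(it) collects remaining: [3, 6, 9].
Therefore out = [3, 6, 9].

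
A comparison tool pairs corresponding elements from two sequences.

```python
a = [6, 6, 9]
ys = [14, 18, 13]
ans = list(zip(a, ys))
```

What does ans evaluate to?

Step 1: zip pairs elements at same index:
  Index 0: (6, 14)
  Index 1: (6, 18)
  Index 2: (9, 13)
Therefore ans = [(6, 14), (6, 18), (9, 13)].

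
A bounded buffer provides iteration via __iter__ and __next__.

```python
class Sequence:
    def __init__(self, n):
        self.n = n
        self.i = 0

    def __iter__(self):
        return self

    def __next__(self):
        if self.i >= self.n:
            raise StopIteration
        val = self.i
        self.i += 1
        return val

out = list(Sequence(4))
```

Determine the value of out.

Step 1: Sequence(4) creates an iterator counting 0 to 3.
Step 2: list() consumes all values: [0, 1, 2, 3].
Therefore out = [0, 1, 2, 3].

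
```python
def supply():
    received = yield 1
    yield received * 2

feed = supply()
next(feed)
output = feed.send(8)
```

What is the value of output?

Step 1: next(feed) advances to first yield, producing 1.
Step 2: send(8) resumes, received = 8.
Step 3: yield received * 2 = 8 * 2 = 16.
Therefore output = 16.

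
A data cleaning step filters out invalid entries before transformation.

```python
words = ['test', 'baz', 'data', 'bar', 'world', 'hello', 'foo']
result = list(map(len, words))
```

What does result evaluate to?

Step 1: Map len() to each word:
  'test' -> 4
  'baz' -> 3
  'data' -> 4
  'bar' -> 3
  'world' -> 5
  'hello' -> 5
  'foo' -> 3
Therefore result = [4, 3, 4, 3, 5, 5, 3].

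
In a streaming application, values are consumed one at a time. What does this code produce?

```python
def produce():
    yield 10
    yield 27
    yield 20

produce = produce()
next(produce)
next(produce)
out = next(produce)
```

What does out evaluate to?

Step 1: produce() creates a generator.
Step 2: next(produce) yields 10 (consumed and discarded).
Step 3: next(produce) yields 27 (consumed and discarded).
Step 4: next(produce) yields 20, assigned to out.
Therefore out = 20.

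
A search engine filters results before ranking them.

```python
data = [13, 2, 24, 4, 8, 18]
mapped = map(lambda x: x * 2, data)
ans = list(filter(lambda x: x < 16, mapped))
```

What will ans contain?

Step 1: Map x * 2:
  13 -> 26
  2 -> 4
  24 -> 48
  4 -> 8
  8 -> 16
  18 -> 36
Step 2: Filter for < 16:
  26: removed
  4: kept
  48: removed
  8: kept
  16: removed
  36: removed
Therefore ans = [4, 8].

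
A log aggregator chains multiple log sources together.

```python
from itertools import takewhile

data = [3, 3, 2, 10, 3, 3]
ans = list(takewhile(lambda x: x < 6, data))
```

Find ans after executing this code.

Step 1: takewhile stops at first element >= 6:
  3 < 6: take
  3 < 6: take
  2 < 6: take
  10 >= 6: stop
Therefore ans = [3, 3, 2].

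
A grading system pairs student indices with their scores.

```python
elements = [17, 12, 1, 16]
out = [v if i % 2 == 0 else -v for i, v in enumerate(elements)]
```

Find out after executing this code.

Step 1: For each (i, v), keep v if i is even, negate if odd:
  i=0 (even): keep 17
  i=1 (odd): negate to -12
  i=2 (even): keep 1
  i=3 (odd): negate to -16
Therefore out = [17, -12, 1, -16].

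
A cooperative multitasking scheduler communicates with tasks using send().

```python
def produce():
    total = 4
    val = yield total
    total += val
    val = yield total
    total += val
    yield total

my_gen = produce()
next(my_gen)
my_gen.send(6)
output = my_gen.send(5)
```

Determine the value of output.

Step 1: next() -> yield total=4.
Step 2: send(6) -> val=6, total = 4+6 = 10, yield 10.
Step 3: send(5) -> val=5, total = 10+5 = 15, yield 15.
Therefore output = 15.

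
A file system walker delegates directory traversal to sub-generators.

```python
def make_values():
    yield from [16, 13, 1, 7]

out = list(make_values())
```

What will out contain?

Step 1: yield from delegates to the iterable, yielding each element.
Step 2: Collected values: [16, 13, 1, 7].
Therefore out = [16, 13, 1, 7].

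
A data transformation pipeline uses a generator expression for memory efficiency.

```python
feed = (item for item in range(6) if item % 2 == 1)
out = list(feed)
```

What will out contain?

Step 1: Filter range(6) keeping only odd values:
  item=0: even, excluded
  item=1: odd, included
  item=2: even, excluded
  item=3: odd, included
  item=4: even, excluded
  item=5: odd, included
Therefore out = [1, 3, 5].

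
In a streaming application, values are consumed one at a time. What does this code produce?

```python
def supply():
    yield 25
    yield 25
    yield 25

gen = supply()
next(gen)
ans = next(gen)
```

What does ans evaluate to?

Step 1: supply() creates a generator.
Step 2: next(gen) yields 25 (consumed and discarded).
Step 3: next(gen) yields 25, assigned to ans.
Therefore ans = 25.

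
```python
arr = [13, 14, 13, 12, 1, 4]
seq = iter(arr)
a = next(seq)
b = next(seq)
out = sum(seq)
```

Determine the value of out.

Step 1: Create iterator over [13, 14, 13, 12, 1, 4].
Step 2: a = next() = 13, b = next() = 14.
Step 3: sum() of remaining [13, 12, 1, 4] = 30.
Therefore out = 30.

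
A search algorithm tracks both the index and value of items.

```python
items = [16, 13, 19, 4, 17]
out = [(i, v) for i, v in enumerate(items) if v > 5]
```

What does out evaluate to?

Step 1: Filter enumerate([16, 13, 19, 4, 17]) keeping v > 5:
  (0, 16): 16 > 5, included
  (1, 13): 13 > 5, included
  (2, 19): 19 > 5, included
  (3, 4): 4 <= 5, excluded
  (4, 17): 17 > 5, included
Therefore out = [(0, 16), (1, 13), (2, 19), (4, 17)].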